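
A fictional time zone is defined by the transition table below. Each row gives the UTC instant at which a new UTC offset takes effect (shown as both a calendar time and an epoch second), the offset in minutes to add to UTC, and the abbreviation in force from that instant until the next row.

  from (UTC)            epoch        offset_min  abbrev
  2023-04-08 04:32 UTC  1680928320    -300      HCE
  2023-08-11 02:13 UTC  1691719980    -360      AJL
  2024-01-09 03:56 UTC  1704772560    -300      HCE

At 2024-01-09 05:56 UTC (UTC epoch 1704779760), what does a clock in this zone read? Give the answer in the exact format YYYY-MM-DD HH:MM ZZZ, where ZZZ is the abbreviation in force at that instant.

Query: 2024-01-09 05:56 UTC
Rule 3/3 (HCE, -05:00): 2024-01-09 03:56 UTC ≤ query < +∞
5·60 + 56 - 300 = 56 min
56 = 0·1440 + 56; 56 = 0·60 + 56 → 00:56, same day
→ 2024-01-09 00:56 HCE

2024-01-09 00:56 HCE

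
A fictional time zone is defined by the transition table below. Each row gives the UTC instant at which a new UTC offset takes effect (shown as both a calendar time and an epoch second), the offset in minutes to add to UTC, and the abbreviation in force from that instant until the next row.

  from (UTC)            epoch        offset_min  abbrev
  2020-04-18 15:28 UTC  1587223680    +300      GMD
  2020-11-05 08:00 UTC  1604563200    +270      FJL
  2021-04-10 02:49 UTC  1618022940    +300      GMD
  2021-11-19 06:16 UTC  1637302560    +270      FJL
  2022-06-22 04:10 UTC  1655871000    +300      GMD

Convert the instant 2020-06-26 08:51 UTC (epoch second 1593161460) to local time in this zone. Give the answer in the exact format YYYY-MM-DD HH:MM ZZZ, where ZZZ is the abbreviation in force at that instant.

2020-06-26 13:51 GMD

Query: 2020-06-26 08:51 UTC
Rule 1/5 (GMD, +05:00): 2020-04-18 15:28 UTC ≤ query < 2020-11-05 08:00 UTC
8·60 + 51 + 300 = 831 min
831 = 0·1440 + 831; 831 = 13·60 + 51 → 13:51, same day
→ 2020-06-26 13:51 GMD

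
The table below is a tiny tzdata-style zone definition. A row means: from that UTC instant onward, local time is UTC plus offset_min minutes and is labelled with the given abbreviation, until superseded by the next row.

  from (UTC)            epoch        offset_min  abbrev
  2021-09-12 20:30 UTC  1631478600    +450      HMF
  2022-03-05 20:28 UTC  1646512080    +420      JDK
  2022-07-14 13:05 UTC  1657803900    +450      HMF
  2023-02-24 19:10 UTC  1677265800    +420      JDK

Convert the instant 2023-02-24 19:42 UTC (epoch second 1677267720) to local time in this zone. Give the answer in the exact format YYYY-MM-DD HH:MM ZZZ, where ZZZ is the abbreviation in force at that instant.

Query: 2023-02-24 19:42 UTC
Rule 4/4 (JDK, +07:00): 2023-02-24 19:10 UTC ≤ query < +∞
19·60 + 42 + 420 = 1602 min
1602 = 1·1440 + 162; 162 = 2·60 + 42 → 02:42, 2023-02-24 + 1 day = 2023-02-25
→ 2023-02-25 02:42 JDK

2023-02-25 02:42 JDK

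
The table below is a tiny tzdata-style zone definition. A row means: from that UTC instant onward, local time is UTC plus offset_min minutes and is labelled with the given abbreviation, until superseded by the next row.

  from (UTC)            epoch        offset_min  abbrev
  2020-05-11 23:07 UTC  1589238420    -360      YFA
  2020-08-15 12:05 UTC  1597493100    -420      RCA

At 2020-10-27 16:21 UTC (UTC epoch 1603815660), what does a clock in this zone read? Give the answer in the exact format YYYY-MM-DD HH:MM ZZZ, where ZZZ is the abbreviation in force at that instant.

Query: 2020-10-27 16:21 UTC
Rule 2/2 (RCA, -07:00): 2020-08-15 12:05 UTC ≤ query < +∞
16·60 + 21 - 420 = 561 min
561 = 0·1440 + 561; 561 = 9·60 + 21 → 09:21, same day
→ 2020-10-27 09:21 RCA

2020-10-27 09:21 RCA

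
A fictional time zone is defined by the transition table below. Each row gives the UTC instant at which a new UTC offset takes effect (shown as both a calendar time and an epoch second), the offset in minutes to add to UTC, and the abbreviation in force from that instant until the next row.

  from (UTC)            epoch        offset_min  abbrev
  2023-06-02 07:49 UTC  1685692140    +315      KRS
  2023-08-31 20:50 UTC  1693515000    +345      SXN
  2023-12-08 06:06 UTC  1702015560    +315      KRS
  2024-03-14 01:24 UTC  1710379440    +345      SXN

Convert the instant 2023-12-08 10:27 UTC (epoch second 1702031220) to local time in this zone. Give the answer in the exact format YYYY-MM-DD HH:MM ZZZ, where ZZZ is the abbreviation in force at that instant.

2023-12-08 15:42 KRS

Query: 2023-12-08 10:27 UTC
Rule 3/4 (KRS, +05:15): 2023-12-08 06:06 UTC ≤ query < 2024-03-14 01:24 UTC
10·60 + 27 + 315 = 942 min
942 = 0·1440 + 942; 942 = 15·60 + 42 → 15:42, same day
→ 2023-12-08 15:42 KRS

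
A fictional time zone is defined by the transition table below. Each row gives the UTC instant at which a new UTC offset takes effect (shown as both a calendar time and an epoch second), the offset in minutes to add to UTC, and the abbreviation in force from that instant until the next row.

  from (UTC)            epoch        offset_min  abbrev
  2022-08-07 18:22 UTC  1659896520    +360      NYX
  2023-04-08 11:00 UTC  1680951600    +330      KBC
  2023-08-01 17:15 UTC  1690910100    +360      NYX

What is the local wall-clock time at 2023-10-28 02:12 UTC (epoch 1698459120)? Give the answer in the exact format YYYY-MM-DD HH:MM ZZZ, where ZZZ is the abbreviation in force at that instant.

2023-10-28 08:12 NYX

Query: 2023-10-28 02:12 UTC
Rule 3/3 (NYX, +06:00): 2023-08-01 17:15 UTC ≤ query < +∞
2·60 + 12 + 360 = 492 min
492 = 0·1440 + 492; 492 = 8·60 + 12 → 08:12, same day
→ 2023-10-28 08:12 NYX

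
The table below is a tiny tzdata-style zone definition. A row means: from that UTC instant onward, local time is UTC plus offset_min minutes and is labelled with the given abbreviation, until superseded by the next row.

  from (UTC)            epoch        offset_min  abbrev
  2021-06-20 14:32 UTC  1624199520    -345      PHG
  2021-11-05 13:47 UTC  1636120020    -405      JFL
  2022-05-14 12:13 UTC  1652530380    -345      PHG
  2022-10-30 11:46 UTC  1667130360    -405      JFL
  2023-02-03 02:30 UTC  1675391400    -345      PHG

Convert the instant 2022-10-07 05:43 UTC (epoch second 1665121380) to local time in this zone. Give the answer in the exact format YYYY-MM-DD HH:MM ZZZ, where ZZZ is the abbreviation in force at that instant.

2022-10-06 23:58 PHG

Query: 2022-10-07 05:43 UTC
Rule 3/5 (PHG, -05:45): 2022-05-14 12:13 UTC ≤ query < 2022-10-30 11:46 UTC
5·60 + 43 - 345 = -2 min
-2 = -1·1440 + 1438; 1438 = 23·60 + 58 → 23:58, 2022-10-07 - 1 day = 2022-10-06
→ 2022-10-06 23:58 PHG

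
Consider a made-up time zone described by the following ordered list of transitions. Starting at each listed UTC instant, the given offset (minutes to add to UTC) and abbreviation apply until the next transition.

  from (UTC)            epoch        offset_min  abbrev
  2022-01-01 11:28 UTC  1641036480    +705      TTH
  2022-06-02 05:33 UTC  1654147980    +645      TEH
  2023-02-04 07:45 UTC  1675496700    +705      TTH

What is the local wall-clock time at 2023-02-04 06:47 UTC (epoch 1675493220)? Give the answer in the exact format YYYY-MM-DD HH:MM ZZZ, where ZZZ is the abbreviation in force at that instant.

Query: 2023-02-04 06:47 UTC
Rule 2/3 (TEH, +10:45): 2022-06-02 05:33 UTC ≤ query < 2023-02-04 07:45 UTC
6·60 + 47 + 645 = 1052 min
1052 = 0·1440 + 1052; 1052 = 17·60 + 32 → 17:32, same day
→ 2023-02-04 17:32 TEH

2023-02-04 17:32 TEH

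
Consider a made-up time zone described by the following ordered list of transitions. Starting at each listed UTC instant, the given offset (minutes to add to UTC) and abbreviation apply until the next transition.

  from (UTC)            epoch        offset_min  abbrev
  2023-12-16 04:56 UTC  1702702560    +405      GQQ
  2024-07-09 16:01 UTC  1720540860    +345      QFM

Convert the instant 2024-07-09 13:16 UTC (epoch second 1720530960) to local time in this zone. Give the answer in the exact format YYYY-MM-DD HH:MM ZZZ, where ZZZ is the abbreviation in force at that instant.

Query: 2024-07-09 13:16 UTC
Rule 1/2 (GQQ, +06:45): 2023-12-16 04:56 UTC ≤ query < 2024-07-09 16:01 UTC
13·60 + 16 + 405 = 1201 min
1201 = 0·1440 + 1201; 1201 = 20·60 + 1 → 20:01, same day
→ 2024-07-09 20:01 GQQ

2024-07-09 20:01 GQQ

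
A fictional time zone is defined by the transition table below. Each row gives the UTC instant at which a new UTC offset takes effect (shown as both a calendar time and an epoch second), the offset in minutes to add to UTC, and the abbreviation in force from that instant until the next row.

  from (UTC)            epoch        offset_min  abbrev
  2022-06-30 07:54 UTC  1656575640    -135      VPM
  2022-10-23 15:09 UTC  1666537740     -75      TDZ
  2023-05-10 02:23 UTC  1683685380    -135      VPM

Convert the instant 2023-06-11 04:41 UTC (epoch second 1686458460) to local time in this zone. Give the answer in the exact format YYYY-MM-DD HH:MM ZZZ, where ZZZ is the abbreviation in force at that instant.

Query: 2023-06-11 04:41 UTC
Rule 3/3 (VPM, -02:15): 2023-05-10 02:23 UTC ≤ query < +∞
4·60 + 41 - 135 = 146 min
146 = 0·1440 + 146; 146 = 2·60 + 26 → 02:26, same day
→ 2023-06-11 02:26 VPM

2023-06-11 02:26 VPM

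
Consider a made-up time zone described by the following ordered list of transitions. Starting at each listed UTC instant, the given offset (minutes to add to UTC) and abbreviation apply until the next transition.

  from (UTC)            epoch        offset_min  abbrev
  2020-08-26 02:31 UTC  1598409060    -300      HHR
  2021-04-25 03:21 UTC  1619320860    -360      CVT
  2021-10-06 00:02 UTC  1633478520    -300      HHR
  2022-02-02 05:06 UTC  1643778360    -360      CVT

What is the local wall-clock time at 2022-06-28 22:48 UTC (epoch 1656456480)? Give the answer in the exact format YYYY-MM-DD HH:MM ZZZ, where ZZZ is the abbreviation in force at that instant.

Query: 2022-06-28 22:48 UTC
Rule 4/4 (CVT, -06:00): 2022-02-02 05:06 UTC ≤ query < +∞
22·60 + 48 - 360 = 1008 min
1008 = 0·1440 + 1008; 1008 = 16·60 + 48 → 16:48, same day
→ 2022-06-28 16:48 CVT

2022-06-28 16:48 CVT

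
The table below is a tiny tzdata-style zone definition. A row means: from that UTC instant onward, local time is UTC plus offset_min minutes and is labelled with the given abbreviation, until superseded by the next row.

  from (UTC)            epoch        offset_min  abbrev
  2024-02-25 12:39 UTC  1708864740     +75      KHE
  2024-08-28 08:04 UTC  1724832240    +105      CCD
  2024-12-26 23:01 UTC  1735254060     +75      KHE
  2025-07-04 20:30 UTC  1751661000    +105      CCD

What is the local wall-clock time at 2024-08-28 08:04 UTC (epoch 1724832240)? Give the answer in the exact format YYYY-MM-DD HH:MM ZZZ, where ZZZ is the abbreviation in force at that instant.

2024-08-28 09:49 CCD

Query: 2024-08-28 08:04 UTC
Rule 2/4 (CCD, +01:45): 2024-08-28 08:04 UTC ≤ query < 2024-12-26 23:01 UTC
8·60 + 4 + 105 = 589 min
589 = 0·1440 + 589; 589 = 9·60 + 49 → 09:49, same day
→ 2024-08-28 09:49 CCD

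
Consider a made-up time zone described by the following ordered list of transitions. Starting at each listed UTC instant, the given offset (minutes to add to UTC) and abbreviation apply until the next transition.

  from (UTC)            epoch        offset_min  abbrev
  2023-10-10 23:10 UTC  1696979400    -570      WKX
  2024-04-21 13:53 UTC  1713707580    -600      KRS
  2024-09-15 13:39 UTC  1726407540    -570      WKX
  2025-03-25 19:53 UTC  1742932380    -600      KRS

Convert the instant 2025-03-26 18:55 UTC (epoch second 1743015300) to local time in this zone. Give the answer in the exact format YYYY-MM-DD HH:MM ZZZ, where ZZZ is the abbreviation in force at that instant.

2025-03-26 08:55 KRS

Query: 2025-03-26 18:55 UTC
Rule 4/4 (KRS, -10:00): 2025-03-25 19:53 UTC ≤ query < +∞
18·60 + 55 - 600 = 535 min
535 = 0·1440 + 535; 535 = 8·60 + 55 → 08:55, same day
→ 2025-03-26 08:55 KRS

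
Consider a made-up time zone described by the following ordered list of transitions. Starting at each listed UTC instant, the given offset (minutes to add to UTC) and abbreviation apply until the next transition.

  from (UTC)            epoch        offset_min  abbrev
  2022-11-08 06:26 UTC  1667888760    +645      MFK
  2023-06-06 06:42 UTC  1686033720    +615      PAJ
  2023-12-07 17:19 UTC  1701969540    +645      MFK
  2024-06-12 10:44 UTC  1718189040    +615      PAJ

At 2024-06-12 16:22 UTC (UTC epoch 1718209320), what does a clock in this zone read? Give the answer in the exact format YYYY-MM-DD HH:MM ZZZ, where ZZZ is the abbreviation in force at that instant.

2024-06-13 02:37 PAJ

Query: 2024-06-12 16:22 UTC
Rule 4/4 (PAJ, +10:15): 2024-06-12 10:44 UTC ≤ query < +∞
16·60 + 22 + 615 = 1597 min
1597 = 1·1440 + 157; 157 = 2·60 + 37 → 02:37, 2024-06-12 + 1 day = 2024-06-13
→ 2024-06-13 02:37 PAJ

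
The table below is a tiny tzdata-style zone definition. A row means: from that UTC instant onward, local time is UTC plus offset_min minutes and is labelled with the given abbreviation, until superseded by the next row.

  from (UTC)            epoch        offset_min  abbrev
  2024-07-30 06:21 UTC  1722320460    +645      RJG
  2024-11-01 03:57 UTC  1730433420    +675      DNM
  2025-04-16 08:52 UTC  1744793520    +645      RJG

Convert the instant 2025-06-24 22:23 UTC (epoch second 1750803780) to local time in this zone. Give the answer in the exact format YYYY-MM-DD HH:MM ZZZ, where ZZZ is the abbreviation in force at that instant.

Query: 2025-06-24 22:23 UTC
Rule 3/3 (RJG, +10:45): 2025-04-16 08:52 UTC ≤ query < +∞
22·60 + 23 + 645 = 1988 min
1988 = 1·1440 + 548; 548 = 9·60 + 8 → 09:08, 2025-06-24 + 1 day = 2025-06-25
→ 2025-06-25 09:08 RJG

2025-06-25 09:08 RJG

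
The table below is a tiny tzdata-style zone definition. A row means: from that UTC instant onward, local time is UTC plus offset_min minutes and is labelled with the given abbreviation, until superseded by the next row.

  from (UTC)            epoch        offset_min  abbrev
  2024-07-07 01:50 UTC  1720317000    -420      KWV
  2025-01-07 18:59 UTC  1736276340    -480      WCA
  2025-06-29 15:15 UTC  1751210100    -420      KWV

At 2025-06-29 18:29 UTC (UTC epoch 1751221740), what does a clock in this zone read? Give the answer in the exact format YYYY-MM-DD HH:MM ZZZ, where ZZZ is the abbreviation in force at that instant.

Query: 2025-06-29 18:29 UTC
Rule 3/3 (KWV, -07:00): 2025-06-29 15:15 UTC ≤ query < +∞
18·60 + 29 - 420 = 689 min
689 = 0·1440 + 689; 689 = 11·60 + 29 → 11:29, same day
→ 2025-06-29 11:29 KWV

2025-06-29 11:29 KWV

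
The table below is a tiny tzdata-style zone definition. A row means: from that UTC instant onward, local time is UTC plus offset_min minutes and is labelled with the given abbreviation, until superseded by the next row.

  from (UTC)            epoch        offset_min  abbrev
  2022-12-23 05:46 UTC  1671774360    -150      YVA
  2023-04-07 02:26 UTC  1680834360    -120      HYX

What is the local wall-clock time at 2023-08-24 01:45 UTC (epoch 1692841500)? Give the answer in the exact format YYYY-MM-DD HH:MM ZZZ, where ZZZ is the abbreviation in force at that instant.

2023-08-23 23:45 HYX

Query: 2023-08-24 01:45 UTC
Rule 2/2 (HYX, -02:00): 2023-04-07 02:26 UTC ≤ query < +∞
1·60 + 45 - 120 = -15 min
-15 = -1·1440 + 1425; 1425 = 23·60 + 45 → 23:45, 2023-08-24 - 1 day = 2023-08-23
→ 2023-08-23 23:45 HYX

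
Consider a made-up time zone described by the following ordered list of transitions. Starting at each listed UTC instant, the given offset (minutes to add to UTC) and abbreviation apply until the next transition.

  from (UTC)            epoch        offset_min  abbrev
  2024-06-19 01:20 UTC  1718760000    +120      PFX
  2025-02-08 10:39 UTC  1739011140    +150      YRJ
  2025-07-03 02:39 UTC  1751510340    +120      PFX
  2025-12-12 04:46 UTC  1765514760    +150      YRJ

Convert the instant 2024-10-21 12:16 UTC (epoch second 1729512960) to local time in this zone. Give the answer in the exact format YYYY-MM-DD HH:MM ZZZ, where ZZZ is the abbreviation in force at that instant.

Query: 2024-10-21 12:16 UTC
Rule 1/4 (PFX, +02:00): 2024-06-19 01:20 UTC ≤ query < 2025-02-08 10:39 UTC
12·60 + 16 + 120 = 856 min
856 = 0·1440 + 856; 856 = 14·60 + 16 → 14:16, same day
→ 2024-10-21 14:16 PFX

2024-10-21 14:16 PFX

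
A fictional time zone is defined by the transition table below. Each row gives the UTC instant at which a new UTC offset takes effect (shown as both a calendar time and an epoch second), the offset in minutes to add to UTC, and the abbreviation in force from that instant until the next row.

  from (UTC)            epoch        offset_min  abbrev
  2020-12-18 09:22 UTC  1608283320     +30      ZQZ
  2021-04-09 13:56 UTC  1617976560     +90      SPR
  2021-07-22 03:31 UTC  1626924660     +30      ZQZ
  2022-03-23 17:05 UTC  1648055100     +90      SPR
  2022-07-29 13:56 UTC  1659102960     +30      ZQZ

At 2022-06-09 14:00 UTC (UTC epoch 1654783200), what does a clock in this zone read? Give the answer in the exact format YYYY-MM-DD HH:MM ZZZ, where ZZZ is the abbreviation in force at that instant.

Query: 2022-06-09 14:00 UTC
Rule 4/5 (SPR, +01:30): 2022-03-23 17:05 UTC ≤ query < 2022-07-29 13:56 UTC
14·60 + 0 + 90 = 930 min
930 = 0·1440 + 930; 930 = 15·60 + 30 → 15:30, same day
→ 2022-06-09 15:30 SPR

2022-06-09 15:30 SPR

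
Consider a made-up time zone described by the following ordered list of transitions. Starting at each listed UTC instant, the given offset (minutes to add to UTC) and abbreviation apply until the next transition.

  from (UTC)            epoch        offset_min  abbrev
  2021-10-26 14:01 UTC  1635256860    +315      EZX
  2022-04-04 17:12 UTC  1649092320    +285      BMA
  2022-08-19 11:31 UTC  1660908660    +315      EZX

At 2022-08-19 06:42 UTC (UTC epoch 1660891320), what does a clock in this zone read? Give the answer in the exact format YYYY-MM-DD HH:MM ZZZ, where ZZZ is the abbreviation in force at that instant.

2022-08-19 11:27 BMA

Query: 2022-08-19 06:42 UTC
Rule 2/3 (BMA, +04:45): 2022-04-04 17:12 UTC ≤ query < 2022-08-19 11:31 UTC
6·60 + 42 + 285 = 687 min
687 = 0·1440 + 687; 687 = 11·60 + 27 → 11:27, same day
→ 2022-08-19 11:27 BMA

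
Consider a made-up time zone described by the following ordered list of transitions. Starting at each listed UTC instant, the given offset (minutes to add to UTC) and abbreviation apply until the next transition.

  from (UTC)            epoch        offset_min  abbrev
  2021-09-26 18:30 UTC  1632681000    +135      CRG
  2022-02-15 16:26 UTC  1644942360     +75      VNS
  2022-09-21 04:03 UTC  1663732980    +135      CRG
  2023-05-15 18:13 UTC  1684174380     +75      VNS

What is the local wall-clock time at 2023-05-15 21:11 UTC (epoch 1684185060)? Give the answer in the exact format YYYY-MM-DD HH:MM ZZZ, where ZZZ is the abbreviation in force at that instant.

2023-05-15 22:26 VNS

Query: 2023-05-15 21:11 UTC
Rule 4/4 (VNS, +01:15): 2023-05-15 18:13 UTC ≤ query < +∞
21·60 + 11 + 75 = 1346 min
1346 = 0·1440 + 1346; 1346 = 22·60 + 26 → 22:26, same day
→ 2023-05-15 22:26 VNS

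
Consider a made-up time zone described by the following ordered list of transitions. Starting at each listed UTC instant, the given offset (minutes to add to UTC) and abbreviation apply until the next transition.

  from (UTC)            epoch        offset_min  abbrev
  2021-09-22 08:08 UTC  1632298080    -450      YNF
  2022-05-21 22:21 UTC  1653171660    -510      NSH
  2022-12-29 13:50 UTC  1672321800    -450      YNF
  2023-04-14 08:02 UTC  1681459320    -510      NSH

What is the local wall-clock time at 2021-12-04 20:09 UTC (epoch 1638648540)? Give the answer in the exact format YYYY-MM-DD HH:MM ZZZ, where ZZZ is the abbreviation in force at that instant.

2021-12-04 12:39 YNF

Query: 2021-12-04 20:09 UTC
Rule 1/4 (YNF, -07:30): 2021-09-22 08:08 UTC ≤ query < 2022-05-21 22:21 UTC
20·60 + 9 - 450 = 759 min
759 = 0·1440 + 759; 759 = 12·60 + 39 → 12:39, same day
→ 2021-12-04 12:39 YNF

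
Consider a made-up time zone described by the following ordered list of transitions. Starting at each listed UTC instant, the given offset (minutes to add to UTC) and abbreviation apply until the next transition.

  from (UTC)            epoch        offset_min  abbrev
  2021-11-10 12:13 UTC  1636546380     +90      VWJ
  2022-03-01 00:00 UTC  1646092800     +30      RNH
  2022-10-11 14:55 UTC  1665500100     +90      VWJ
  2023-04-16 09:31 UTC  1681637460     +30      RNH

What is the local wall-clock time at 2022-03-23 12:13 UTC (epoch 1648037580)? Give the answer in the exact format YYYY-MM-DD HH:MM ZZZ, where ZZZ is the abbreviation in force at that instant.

Query: 2022-03-23 12:13 UTC
Rule 2/4 (RNH, +00:30): 2022-03-01 00:00 UTC ≤ query < 2022-10-11 14:55 UTC
12·60 + 13 + 30 = 763 min
763 = 0·1440 + 763; 763 = 12·60 + 43 → 12:43, same day
→ 2022-03-23 12:43 RNH

2022-03-23 12:43 RNH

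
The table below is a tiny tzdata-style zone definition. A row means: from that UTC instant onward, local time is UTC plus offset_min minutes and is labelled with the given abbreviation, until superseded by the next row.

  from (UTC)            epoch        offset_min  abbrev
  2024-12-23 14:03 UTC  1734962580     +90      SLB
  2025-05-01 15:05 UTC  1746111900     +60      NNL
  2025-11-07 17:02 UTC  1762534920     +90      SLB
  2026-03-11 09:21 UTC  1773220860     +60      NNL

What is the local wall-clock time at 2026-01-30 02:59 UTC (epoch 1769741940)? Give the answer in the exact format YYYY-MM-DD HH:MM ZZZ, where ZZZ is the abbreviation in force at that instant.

Query: 2026-01-30 02:59 UTC
Rule 3/4 (SLB, +01:30): 2025-11-07 17:02 UTC ≤ query < 2026-03-11 09:21 UTC
2·60 + 59 + 90 = 269 min
269 = 0·1440 + 269; 269 = 4·60 + 29 → 04:29, same day
→ 2026-01-30 04:29 SLB

2026-01-30 04:29 SLB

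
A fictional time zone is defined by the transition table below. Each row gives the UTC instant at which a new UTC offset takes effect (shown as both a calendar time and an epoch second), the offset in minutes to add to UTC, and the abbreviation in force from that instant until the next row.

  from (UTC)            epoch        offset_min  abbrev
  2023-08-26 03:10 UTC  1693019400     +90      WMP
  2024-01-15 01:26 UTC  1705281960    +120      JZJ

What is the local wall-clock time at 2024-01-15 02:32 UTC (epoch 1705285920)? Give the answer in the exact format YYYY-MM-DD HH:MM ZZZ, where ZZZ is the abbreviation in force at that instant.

Query: 2024-01-15 02:32 UTC
Rule 2/2 (JZJ, +02:00): 2024-01-15 01:26 UTC ≤ query < +∞
2·60 + 32 + 120 = 272 min
272 = 0·1440 + 272; 272 = 4·60 + 32 → 04:32, same day
→ 2024-01-15 04:32 JZJ

2024-01-15 04:32 JZJ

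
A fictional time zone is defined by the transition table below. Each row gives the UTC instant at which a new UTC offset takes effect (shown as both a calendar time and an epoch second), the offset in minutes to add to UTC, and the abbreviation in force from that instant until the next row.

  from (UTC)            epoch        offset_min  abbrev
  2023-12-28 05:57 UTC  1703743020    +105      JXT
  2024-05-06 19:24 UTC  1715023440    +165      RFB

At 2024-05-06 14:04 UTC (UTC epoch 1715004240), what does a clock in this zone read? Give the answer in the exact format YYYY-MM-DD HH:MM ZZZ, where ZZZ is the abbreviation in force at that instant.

2024-05-06 15:49 JXT

Query: 2024-05-06 14:04 UTC
Rule 1/2 (JXT, +01:45): 2023-12-28 05:57 UTC ≤ query < 2024-05-06 19:24 UTC
14·60 + 4 + 105 = 949 min
949 = 0·1440 + 949; 949 = 15·60 + 49 → 15:49, same day
→ 2024-05-06 15:49 JXT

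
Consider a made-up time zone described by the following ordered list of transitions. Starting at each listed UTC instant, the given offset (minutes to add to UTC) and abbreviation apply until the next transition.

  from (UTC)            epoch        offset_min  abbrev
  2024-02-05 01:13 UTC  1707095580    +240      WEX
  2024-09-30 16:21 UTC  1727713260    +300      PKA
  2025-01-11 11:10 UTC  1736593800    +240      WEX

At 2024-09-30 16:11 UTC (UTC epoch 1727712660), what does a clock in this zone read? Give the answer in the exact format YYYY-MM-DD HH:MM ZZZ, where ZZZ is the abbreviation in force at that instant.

Query: 2024-09-30 16:11 UTC
Rule 1/3 (WEX, +04:00): 2024-02-05 01:13 UTC ≤ query < 2024-09-30 16:21 UTC
16·60 + 11 + 240 = 1211 min
1211 = 0·1440 + 1211; 1211 = 20·60 + 11 → 20:11, same day
→ 2024-09-30 20:11 WEX

2024-09-30 20:11 WEX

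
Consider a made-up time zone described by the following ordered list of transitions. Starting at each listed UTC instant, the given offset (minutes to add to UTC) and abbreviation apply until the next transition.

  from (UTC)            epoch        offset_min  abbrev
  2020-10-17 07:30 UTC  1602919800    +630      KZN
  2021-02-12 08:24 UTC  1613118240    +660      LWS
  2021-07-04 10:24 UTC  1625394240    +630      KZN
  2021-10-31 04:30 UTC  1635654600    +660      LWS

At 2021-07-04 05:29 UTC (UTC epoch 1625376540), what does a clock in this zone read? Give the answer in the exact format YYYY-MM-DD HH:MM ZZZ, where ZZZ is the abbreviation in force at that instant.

Query: 2021-07-04 05:29 UTC
Rule 2/4 (LWS, +11:00): 2021-02-12 08:24 UTC ≤ query < 2021-07-04 10:24 UTC
5·60 + 29 + 660 = 989 min
989 = 0·1440 + 989; 989 = 16·60 + 29 → 16:29, same day
→ 2021-07-04 16:29 LWS

2021-07-04 16:29 LWS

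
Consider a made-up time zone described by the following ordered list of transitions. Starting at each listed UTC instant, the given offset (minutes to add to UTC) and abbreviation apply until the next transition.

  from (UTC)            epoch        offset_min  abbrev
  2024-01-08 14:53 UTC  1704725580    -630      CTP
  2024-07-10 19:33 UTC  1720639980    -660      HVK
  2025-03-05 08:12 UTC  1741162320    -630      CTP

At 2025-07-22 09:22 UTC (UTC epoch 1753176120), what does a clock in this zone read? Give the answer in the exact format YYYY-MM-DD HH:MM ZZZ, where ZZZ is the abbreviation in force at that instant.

2025-07-21 22:52 CTP

Query: 2025-07-22 09:22 UTC
Rule 3/3 (CTP, -10:30): 2025-03-05 08:12 UTC ≤ query < +∞
9·60 + 22 - 630 = -68 min
-68 = -1·1440 + 1372; 1372 = 22·60 + 52 → 22:52, 2025-07-22 - 1 day = 2025-07-21
→ 2025-07-21 22:52 CTP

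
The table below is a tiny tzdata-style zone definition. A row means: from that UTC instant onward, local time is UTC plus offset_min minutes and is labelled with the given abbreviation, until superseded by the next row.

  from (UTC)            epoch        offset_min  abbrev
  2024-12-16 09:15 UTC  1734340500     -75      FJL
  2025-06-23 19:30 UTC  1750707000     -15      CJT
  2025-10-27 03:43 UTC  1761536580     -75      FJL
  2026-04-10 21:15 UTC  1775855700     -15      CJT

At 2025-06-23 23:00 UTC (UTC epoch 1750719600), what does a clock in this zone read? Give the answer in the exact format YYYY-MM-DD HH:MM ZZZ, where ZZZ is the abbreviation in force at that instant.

Query: 2025-06-23 23:00 UTC
Rule 2/4 (CJT, -00:15): 2025-06-23 19:30 UTC ≤ query < 2025-10-27 03:43 UTC
23·60 + 0 - 15 = 1365 min
1365 = 0·1440 + 1365; 1365 = 22·60 + 45 → 22:45, same day
→ 2025-06-23 22:45 CJT

2025-06-23 22:45 CJT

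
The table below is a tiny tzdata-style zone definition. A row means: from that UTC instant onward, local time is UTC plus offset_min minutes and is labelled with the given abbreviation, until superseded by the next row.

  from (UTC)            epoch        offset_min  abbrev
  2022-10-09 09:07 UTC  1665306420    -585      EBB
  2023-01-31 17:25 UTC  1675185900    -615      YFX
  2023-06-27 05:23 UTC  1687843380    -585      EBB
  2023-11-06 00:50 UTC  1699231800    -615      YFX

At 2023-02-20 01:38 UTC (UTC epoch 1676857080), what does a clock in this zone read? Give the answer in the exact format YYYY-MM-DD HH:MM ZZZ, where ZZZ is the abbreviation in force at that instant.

2023-02-19 15:23 YFX

Query: 2023-02-20 01:38 UTC
Rule 2/4 (YFX, -10:15): 2023-01-31 17:25 UTC ≤ query < 2023-06-27 05:23 UTC
1·60 + 38 - 615 = -517 min
-517 = -1·1440 + 923; 923 = 15·60 + 23 → 15:23, 2023-02-20 - 1 day = 2023-02-19
→ 2023-02-19 15:23 YFX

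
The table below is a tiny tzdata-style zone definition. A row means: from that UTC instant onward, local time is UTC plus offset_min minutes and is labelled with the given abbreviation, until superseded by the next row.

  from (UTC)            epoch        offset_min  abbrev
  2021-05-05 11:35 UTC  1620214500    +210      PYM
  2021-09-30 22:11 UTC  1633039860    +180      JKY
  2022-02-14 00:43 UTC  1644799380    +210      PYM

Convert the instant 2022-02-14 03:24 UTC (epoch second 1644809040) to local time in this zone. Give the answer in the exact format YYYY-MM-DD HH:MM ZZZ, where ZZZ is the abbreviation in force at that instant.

Query: 2022-02-14 03:24 UTC
Rule 3/3 (PYM, +03:30): 2022-02-14 00:43 UTC ≤ query < +∞
3·60 + 24 + 210 = 414 min
414 = 0·1440 + 414; 414 = 6·60 + 54 → 06:54, same day
→ 2022-02-14 06:54 PYM

2022-02-14 06:54 PYM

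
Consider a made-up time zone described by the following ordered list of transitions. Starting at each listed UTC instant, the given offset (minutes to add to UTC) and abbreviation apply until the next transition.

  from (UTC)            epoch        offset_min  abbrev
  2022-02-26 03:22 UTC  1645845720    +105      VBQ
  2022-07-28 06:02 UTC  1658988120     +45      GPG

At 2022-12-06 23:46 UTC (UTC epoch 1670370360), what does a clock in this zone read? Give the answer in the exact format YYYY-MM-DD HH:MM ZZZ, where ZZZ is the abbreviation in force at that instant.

Query: 2022-12-06 23:46 UTC
Rule 2/2 (GPG, +00:45): 2022-07-28 06:02 UTC ≤ query < +∞
23·60 + 46 + 45 = 1471 min
1471 = 1·1440 + 31; 31 = 0·60 + 31 → 00:31, 2022-12-06 + 1 day = 2022-12-07
→ 2022-12-07 00:31 GPG

2022-12-07 00:31 GPG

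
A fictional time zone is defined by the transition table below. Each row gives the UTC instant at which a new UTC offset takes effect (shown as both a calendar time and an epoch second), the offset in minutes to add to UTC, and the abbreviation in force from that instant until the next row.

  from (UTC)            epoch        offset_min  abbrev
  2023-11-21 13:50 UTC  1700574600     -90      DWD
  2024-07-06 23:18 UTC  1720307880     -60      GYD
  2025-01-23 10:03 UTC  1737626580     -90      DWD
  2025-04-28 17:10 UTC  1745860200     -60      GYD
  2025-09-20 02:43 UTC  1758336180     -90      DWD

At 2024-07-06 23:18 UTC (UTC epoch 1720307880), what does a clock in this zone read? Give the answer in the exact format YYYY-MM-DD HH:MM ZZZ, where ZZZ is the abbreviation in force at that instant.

2024-07-06 22:18 GYD

Query: 2024-07-06 23:18 UTC
Rule 2/5 (GYD, -01:00): 2024-07-06 23:18 UTC ≤ query < 2025-01-23 10:03 UTC
23·60 + 18 - 60 = 1338 min
1338 = 0·1440 + 1338; 1338 = 22·60 + 18 → 22:18, same day
→ 2024-07-06 22:18 GYD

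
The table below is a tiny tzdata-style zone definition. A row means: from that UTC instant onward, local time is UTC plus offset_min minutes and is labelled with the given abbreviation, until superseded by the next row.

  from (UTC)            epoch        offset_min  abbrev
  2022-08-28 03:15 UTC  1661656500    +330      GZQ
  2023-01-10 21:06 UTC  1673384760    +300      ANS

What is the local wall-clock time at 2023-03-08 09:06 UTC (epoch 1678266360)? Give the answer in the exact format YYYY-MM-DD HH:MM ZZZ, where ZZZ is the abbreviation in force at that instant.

2023-03-08 14:06 ANS

Query: 2023-03-08 09:06 UTC
Rule 2/2 (ANS, +05:00): 2023-01-10 21:06 UTC ≤ query < +∞
9·60 + 6 + 300 = 846 min
846 = 0·1440 + 846; 846 = 14·60 + 6 → 14:06, same day
→ 2023-03-08 14:06 ANS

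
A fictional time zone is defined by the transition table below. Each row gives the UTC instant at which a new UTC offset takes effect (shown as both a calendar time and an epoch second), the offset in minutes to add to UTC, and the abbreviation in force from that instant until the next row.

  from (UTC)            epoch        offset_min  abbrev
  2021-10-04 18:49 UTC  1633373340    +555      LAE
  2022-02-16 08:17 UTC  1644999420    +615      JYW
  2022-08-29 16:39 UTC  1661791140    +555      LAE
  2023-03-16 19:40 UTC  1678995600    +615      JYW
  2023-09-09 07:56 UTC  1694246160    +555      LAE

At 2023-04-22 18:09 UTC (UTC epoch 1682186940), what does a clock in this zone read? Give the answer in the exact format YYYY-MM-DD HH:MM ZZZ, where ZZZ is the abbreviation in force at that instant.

2023-04-23 04:24 JYW

Query: 2023-04-22 18:09 UTC
Rule 4/5 (JYW, +10:15): 2023-03-16 19:40 UTC ≤ query < 2023-09-09 07:56 UTC
18·60 + 9 + 615 = 1704 min
1704 = 1·1440 + 264; 264 = 4·60 + 24 → 04:24, 2023-04-22 + 1 day = 2023-04-23
→ 2023-04-23 04:24 JYW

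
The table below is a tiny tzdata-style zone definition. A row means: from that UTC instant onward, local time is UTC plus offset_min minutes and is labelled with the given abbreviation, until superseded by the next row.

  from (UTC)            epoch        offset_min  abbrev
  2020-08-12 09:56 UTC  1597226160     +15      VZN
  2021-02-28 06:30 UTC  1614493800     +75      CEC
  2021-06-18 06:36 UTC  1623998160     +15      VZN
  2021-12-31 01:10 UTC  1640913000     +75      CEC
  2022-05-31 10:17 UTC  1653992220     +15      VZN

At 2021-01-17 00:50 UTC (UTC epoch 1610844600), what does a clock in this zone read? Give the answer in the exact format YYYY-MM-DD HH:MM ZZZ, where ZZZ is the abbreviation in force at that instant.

2021-01-17 01:05 VZN

Query: 2021-01-17 00:50 UTC
Rule 1/5 (VZN, +00:15): 2020-08-12 09:56 UTC ≤ query < 2021-02-28 06:30 UTC
0·60 + 50 + 15 = 65 min
65 = 0·1440 + 65; 65 = 1·60 + 5 → 01:05, same day
→ 2021-01-17 01:05 VZN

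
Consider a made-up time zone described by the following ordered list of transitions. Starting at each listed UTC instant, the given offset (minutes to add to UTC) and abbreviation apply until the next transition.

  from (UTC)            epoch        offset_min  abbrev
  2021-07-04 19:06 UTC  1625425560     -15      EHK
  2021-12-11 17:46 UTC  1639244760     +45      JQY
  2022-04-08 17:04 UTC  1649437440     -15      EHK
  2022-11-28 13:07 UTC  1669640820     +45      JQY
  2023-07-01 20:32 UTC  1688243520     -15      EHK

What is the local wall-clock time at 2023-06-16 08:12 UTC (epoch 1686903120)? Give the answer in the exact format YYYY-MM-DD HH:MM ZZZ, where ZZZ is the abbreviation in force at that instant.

2023-06-16 08:57 JQY

Query: 2023-06-16 08:12 UTC
Rule 4/5 (JQY, +00:45): 2022-11-28 13:07 UTC ≤ query < 2023-07-01 20:32 UTC
8·60 + 12 + 45 = 537 min
537 = 0·1440 + 537; 537 = 8·60 + 57 → 08:57, same day
→ 2023-06-16 08:57 JQY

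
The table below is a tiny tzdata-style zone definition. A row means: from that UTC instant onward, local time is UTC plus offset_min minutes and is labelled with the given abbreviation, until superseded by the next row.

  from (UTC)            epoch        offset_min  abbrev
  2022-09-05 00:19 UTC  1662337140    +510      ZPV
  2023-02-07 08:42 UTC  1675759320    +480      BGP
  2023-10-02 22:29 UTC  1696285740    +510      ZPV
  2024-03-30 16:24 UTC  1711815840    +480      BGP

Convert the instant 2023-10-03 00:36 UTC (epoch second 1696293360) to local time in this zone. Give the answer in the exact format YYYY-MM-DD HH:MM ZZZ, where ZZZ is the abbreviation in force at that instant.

Query: 2023-10-03 00:36 UTC
Rule 3/4 (ZPV, +08:30): 2023-10-02 22:29 UTC ≤ query < 2024-03-30 16:24 UTC
0·60 + 36 + 510 = 546 min
546 = 0·1440 + 546; 546 = 9·60 + 6 → 09:06, same day
→ 2023-10-03 09:06 ZPV

2023-10-03 09:06 ZPV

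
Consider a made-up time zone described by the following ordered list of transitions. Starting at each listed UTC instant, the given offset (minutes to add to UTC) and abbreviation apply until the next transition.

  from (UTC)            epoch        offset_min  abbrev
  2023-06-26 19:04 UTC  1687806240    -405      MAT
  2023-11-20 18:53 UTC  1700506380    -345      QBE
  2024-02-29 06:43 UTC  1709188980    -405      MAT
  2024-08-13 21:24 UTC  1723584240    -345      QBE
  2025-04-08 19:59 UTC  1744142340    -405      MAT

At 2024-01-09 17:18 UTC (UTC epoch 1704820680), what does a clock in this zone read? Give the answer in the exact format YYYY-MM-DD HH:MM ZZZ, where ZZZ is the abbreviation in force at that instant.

Query: 2024-01-09 17:18 UTC
Rule 2/5 (QBE, -05:45): 2023-11-20 18:53 UTC ≤ query < 2024-02-29 06:43 UTC
17·60 + 18 - 345 = 693 min
693 = 0·1440 + 693; 693 = 11·60 + 33 → 11:33, same day
→ 2024-01-09 11:33 QBE

2024-01-09 11:33 QBE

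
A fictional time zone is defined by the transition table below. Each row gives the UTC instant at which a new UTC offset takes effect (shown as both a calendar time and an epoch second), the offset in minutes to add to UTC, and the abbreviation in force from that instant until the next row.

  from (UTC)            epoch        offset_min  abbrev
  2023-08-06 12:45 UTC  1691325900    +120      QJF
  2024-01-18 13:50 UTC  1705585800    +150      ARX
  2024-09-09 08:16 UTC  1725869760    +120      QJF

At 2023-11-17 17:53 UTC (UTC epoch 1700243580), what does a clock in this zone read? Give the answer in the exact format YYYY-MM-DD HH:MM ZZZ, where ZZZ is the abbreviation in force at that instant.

2023-11-17 19:53 QJF

Query: 2023-11-17 17:53 UTC
Rule 1/3 (QJF, +02:00): 2023-08-06 12:45 UTC ≤ query < 2024-01-18 13:50 UTC
17·60 + 53 + 120 = 1193 min
1193 = 0·1440 + 1193; 1193 = 19·60 + 53 → 19:53, same day
→ 2023-11-17 19:53 QJF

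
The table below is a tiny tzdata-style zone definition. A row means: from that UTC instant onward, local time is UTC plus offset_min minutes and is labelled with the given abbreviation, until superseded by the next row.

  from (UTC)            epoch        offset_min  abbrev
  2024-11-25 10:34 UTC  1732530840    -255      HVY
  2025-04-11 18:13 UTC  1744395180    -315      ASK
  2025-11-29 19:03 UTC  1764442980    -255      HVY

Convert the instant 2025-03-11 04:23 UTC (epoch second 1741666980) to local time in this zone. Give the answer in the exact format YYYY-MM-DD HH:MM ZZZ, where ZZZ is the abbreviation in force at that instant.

Query: 2025-03-11 04:23 UTC
Rule 1/3 (HVY, -04:15): 2024-11-25 10:34 UTC ≤ query < 2025-04-11 18:13 UTC
4·60 + 23 - 255 = 8 min
8 = 0·1440 + 8; 8 = 0·60 + 8 → 00:08, same day
→ 2025-03-11 00:08 HVY

2025-03-11 00:08 HVY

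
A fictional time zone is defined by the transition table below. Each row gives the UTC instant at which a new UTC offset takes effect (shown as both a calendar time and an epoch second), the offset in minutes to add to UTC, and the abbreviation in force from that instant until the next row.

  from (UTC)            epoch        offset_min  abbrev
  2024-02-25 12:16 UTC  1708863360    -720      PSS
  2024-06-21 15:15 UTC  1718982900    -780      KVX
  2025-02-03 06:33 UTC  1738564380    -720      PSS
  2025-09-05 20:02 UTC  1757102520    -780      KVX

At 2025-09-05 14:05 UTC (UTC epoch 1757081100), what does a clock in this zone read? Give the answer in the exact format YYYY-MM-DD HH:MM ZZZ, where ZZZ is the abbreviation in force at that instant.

2025-09-05 02:05 PSS

Query: 2025-09-05 14:05 UTC
Rule 3/4 (PSS, -12:00): 2025-02-03 06:33 UTC ≤ query < 2025-09-05 20:02 UTC
14·60 + 5 - 720 = 125 min
125 = 0·1440 + 125; 125 = 2·60 + 5 → 02:05, same day
→ 2025-09-05 02:05 PSS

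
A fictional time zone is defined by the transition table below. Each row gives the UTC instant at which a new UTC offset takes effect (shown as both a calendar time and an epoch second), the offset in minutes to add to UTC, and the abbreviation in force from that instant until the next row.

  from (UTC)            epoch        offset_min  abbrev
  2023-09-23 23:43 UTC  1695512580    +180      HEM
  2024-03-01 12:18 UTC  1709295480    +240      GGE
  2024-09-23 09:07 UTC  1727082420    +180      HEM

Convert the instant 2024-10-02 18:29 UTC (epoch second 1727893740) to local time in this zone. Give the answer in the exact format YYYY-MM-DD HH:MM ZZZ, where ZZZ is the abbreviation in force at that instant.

2024-10-02 21:29 HEM

Query: 2024-10-02 18:29 UTC
Rule 3/3 (HEM, +03:00): 2024-09-23 09:07 UTC ≤ query < +∞
18·60 + 29 + 180 = 1289 min
1289 = 0·1440 + 1289; 1289 = 21·60 + 29 → 21:29, same day
→ 2024-10-02 21:29 HEM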